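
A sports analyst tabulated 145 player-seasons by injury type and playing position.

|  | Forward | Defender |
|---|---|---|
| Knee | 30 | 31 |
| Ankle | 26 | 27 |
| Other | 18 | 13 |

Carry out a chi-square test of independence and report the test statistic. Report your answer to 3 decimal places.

0.780

Row totals: 61, 53, 31. Column totals: 74, 71. Grand total N = 145.
Expected counts (row total × column total / N):
  Knee, Forward: 61×74/145 = 31.1310
  Knee, Defender: 61×71/145 = 29.8690
  Ankle, Forward: 53×74/145 = 27.0483
  Ankle, Defender: 53×71/145 = 25.9517
  Other, Forward: 31×74/145 = 15.8207
  Other, Defender: 31×71/145 = 15.1793
Contributions (O − E)²/E:
  (30 − 31.1310)²/31.1310 = 0.0411
  (31 − 29.8690)²/29.8690 = 0.0428
  (26 − 27.0483)²/27.0483 = 0.0406
  (27 − 25.9517)²/25.9517 = 0.0423
  (18 − 15.8207)²/15.8207 = 0.3002
  (13 − 15.1793)²/15.1793 = 0.3129
χ² = 0.0411 + 0.0428 + 0.0406 + 0.0423 + 0.3002 + 0.3129 = 0.780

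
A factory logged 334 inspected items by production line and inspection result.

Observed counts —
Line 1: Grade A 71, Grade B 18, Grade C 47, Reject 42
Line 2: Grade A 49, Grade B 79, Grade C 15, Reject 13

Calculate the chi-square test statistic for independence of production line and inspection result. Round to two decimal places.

73.07

Row totals: 178, 156. Column totals: 120, 97, 62, 55. Grand total N = 334.
Expected counts (row total × column total / N):
  Line 1, Grade A: 178×120/334 = 63.952
  Line 1, Grade B: 178×97/334 = 51.695
  Line 1, Grade C: 178×62/334 = 33.042
  Line 1, Reject: 178×55/334 = 29.311
  Line 2, Grade A: 156×120/334 = 56.048
  Line 2, Grade B: 156×97/334 = 45.305
  Line 2, Grade C: 156×62/334 = 28.958
  Line 2, Reject: 156×55/334 = 25.689
Contributions (O − E)²/E:
  (71 − 63.952)²/63.952 = 0.7767
  (18 − 51.695)²/51.695 = 21.9625
  (47 − 33.042)²/33.042 = 5.8963
  (42 − 29.311)²/29.311 = 5.4932
  (49 − 56.048)²/56.048 = 0.8863
  (79 − 45.305)²/45.305 = 25.0602
  (15 − 28.958)²/28.958 = 6.7279
  (13 − 25.689)²/25.689 = 6.2677
χ² = 0.7767 + 21.9625 + 5.8963 + 5.4932 + 0.8863 + 25.0602 + 6.7279 + 6.2677 = 73.07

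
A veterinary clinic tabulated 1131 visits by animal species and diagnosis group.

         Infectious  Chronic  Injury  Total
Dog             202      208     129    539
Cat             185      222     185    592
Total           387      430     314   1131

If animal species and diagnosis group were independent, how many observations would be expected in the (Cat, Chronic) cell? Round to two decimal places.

Row total (Cat) = 592; column total (Chronic) = 430; grand total N = 1131.
Expected count = (row total × column total) / N = 592 × 430 / 1131 = 225.08.

225.08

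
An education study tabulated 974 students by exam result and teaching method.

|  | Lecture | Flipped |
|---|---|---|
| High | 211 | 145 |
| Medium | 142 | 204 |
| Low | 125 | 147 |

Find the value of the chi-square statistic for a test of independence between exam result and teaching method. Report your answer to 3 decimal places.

24.801

Row totals: 356, 346, 272. Column totals: 478, 496. Grand total N = 974.
Expected counts (row total × column total / N):
  High, Lecture: 356×478/974 = 174.7105
  High, Flipped: 356×496/974 = 181.2895
  Medium, Lecture: 346×478/974 = 169.8029
  Medium, Flipped: 346×496/974 = 176.1971
  Low, Lecture: 272×478/974 = 133.4867
  Low, Flipped: 272×496/974 = 138.5133
Contributions (O − E)²/E:
  (211 − 174.7105)²/174.7105 = 7.5378
  (145 − 181.2895)²/181.2895 = 7.2642
  (142 − 169.8029)²/169.8029 = 4.5523
  (204 − 176.1971)²/176.1971 = 4.3871
  (125 − 133.4867)²/133.4867 = 0.5396
  (147 − 138.5133)²/138.5133 = 0.5200
χ² = 7.5378 + 7.2642 + 4.5523 + 4.3871 + 0.5396 + 0.5200 = 24.801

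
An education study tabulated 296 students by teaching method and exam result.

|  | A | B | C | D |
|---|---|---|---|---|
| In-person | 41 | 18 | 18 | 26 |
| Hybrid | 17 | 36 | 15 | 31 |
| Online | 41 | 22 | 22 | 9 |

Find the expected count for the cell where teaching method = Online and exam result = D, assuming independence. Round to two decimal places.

Row total (Online) = 94; column total (D) = 66; grand total N = 296.
Expected count = (row total × column total) / N = 94 × 66 / 296 = 20.96.

20.96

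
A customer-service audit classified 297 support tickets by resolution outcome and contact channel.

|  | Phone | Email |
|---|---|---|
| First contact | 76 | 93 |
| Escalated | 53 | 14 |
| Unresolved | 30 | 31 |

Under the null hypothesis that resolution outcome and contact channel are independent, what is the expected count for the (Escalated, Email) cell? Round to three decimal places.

Row total (Escalated) = 67; column total (Email) = 138; grand total N = 297.
Expected count = (row total × column total) / N = 67 × 138 / 297 = 31.131.

31.131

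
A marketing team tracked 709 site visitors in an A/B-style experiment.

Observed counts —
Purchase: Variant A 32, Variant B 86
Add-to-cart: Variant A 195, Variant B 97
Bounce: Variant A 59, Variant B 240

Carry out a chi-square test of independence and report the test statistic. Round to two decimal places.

Row totals: 118, 292, 299. Column totals: 286, 423. Grand total N = 709.
Expected counts (row total × column total / N):
  Purchase, Variant A: 118×286/709 = 47.599
  Purchase, Variant B: 118×423/709 = 70.401
  Add-to-cart, Variant A: 292×286/709 = 117.788
  Add-to-cart, Variant B: 292×423/709 = 174.212
  Bounce, Variant A: 299×286/709 = 120.612
  Bounce, Variant B: 299×423/709 = 178.388
Contributions (O − E)²/E:
  (32 − 47.599)²/47.599 = 5.1121
  (86 − 70.401)²/70.401 = 3.4563
  (195 − 117.788)²/117.788 = 50.6138
  (97 − 174.212)²/174.212 = 34.2209
  (59 − 120.612)²/120.612 = 31.4731
  (240 − 178.388)²/178.388 = 21.2797
χ² = 5.1121 + 3.4563 + 50.6138 + 34.2209 + 31.4731 + 21.2797 = 146.16

146.16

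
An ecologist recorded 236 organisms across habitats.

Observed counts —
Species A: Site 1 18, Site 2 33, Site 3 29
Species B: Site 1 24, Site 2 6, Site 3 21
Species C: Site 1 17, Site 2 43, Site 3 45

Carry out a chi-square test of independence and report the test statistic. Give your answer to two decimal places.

Row totals: 80, 51, 105. Column totals: 59, 82, 95. Grand total N = 236.
Expected counts (row total × column total / N):
  Species A, Site 1: 80×59/236 = 20.000
  Species A, Site 2: 80×82/236 = 27.797
  Species A, Site 3: 80×95/236 = 32.203
  Species B, Site 1: 51×59/236 = 12.750
  Species B, Site 2: 51×82/236 = 17.720
  Species B, Site 3: 51×95/236 = 20.530
  Species C, Site 1: 105×59/236 = 26.250
  Species C, Site 2: 105×82/236 = 36.483
  Species C, Site 3: 105×95/236 = 42.267
Contributions (O − E)²/E:
  (18 − 20.000)²/20.000 = 0.2000
  (33 − 27.797)²/27.797 = 0.9739
  (29 − 32.203)²/32.203 = 0.3186
  (24 − 12.750)²/12.750 = 9.9265
  (6 − 17.720)²/17.720 = 7.7516
  (21 − 20.530)²/20.530 = 0.0108
  (17 − 26.250)²/26.250 = 3.2595
  (43 − 36.483)²/36.483 = 1.1641
  (45 − 42.267)²/42.267 = 0.1767
χ² = 0.2000 + 0.9739 + 0.3186 + 9.9265 + 7.7516 + 0.0108 + 3.2595 + 1.1641 + 0.1767 = 23.78

23.78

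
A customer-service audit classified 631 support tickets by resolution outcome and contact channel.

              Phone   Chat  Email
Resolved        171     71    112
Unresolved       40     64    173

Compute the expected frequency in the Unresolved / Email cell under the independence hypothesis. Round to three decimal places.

125.111

Row total (Unresolved) = 277; column total (Email) = 285; grand total N = 631.
Expected count = (row total × column total) / N = 277 × 285 / 631 = 125.111.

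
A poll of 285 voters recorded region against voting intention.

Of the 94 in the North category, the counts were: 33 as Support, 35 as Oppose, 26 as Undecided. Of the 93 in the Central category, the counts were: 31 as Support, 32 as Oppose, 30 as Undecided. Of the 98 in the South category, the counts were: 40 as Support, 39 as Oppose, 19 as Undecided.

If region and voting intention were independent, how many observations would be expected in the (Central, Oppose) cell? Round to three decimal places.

Row total (Central) = 93; column total (Oppose) = 106; grand total N = 285.
Expected count = (row total × column total) / N = 93 × 106 / 285 = 34.589.

34.589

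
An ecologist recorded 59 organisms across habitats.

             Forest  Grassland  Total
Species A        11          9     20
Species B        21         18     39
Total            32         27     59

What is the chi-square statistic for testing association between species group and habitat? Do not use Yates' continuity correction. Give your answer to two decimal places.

Grand total N = 59.
Expected counts (row total × column total / N):
  Species A, Forest: 20×32/59 = 10.847
  Species A, Grassland: 20×27/59 = 9.153
  Species B, Forest: 39×32/59 = 21.153
  Species B, Grassland: 39×27/59 = 17.847
Contributions (O − E)²/E:
  (11 − 10.847)²/10.847 = 0.0022
  (9 − 9.153)²/9.153 = 0.0026
  (21 − 21.153)²/21.153 = 0.0011
  (18 − 17.847)²/17.847 = 0.0013
χ² = 0.0022 + 0.0026 + 0.0011 + 0.0013 = 0.01

0.01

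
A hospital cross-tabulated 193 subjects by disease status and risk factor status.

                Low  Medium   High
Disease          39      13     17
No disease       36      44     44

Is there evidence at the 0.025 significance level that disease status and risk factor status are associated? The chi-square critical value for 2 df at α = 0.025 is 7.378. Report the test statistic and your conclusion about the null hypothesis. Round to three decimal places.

14.429; reject H₀

Row totals: 69, 124. Column totals: 75, 57, 61. Grand total N = 193.
Expected counts (row total × column total / N):
  Disease, Low: 69×75/193 = 26.81347
  Disease, Medium: 69×57/193 = 20.37824
  Disease, High: 69×61/193 = 21.80829
  No disease, Low: 124×75/193 = 48.18653
  No disease, Medium: 124×57/193 = 36.62176
  No disease, High: 124×61/193 = 39.19171
Contributions (O − E)²/E:
  (39 − 26.81347)²/26.81347 = 5.5387
  (13 − 20.37824)²/20.37824 = 2.6714
  (17 − 21.80829)²/21.80829 = 1.0601
  (36 − 48.18653)²/48.18653 = 3.0820
  (44 − 36.62176)²/36.62176 = 1.4865
  (44 − 39.19171)²/39.19171 = 0.5899
χ² = 5.5387 + 2.6714 + 1.0601 + 3.0820 + 1.4865 + 0.5899 = 14.429
df = (2−1)(3−1) = 2. Since 14.429 > 7.378, reject the null hypothesis of independence at α = 0.025.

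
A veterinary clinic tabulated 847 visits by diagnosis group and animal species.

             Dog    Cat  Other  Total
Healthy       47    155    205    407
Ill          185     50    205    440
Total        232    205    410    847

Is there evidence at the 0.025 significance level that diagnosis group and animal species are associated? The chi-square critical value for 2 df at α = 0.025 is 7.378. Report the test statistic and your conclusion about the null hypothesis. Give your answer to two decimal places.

134.79; reject H₀

Grand total N = 847.
Expected counts (row total × column total / N):
  Healthy, Dog: 407×232/847 = 111.481
  Healthy, Cat: 407×205/847 = 98.506
  Healthy, Other: 407×410/847 = 197.013
  Ill, Dog: 440×232/847 = 120.519
  Ill, Cat: 440×205/847 = 106.494
  Ill, Other: 440×410/847 = 212.987
Contributions (O − E)²/E:
  (47 − 111.481)²/111.481 = 37.2960
  (155 − 98.506)²/98.506 = 32.3998
  (205 − 197.013)²/197.013 = 0.3238
  (185 − 120.519)²/120.519 = 34.4991
  (50 − 106.494)²/106.494 = 29.9695
  (205 − 212.987)²/212.987 = 0.2995
χ² = 37.2960 + 32.3998 + 0.3238 + 34.4991 + 29.9695 + 0.2995 = 134.79
df = (2−1)(3−1) = 2. Since 134.79 > 7.378, reject the null hypothesis of independence at α = 0.025.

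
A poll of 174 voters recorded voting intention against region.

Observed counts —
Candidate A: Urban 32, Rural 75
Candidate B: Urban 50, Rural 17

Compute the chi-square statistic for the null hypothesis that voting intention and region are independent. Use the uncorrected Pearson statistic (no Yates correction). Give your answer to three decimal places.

33.069

Row totals: 107, 67. Column totals: 82, 92. Grand total N = 174.
Expected counts (row total × column total / N):
  Candidate A, Urban: 107×82/174 = 50.4253
  Candidate A, Rural: 107×92/174 = 56.5747
  Candidate B, Urban: 67×82/174 = 31.5747
  Candidate B, Rural: 67×92/174 = 35.4253
Contributions (O − E)²/E:
  (32 − 50.4253)²/50.4253 = 6.7326
  (75 − 56.5747)²/56.5747 = 6.0008
  (50 − 31.5747)²/31.5747 = 10.7520
  (17 − 35.4253)²/35.4253 = 9.5833
χ² = 6.7326 + 6.0008 + 10.7520 + 9.5833 = 33.069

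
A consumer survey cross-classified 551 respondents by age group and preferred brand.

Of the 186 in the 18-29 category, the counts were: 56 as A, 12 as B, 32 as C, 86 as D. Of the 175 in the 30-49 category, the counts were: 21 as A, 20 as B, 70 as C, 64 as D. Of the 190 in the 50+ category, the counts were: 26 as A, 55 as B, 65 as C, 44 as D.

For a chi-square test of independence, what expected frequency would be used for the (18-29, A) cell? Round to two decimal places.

Row total (18-29) = 186; column total (A) = 103; grand total N = 551.
Expected count = (row total × column total) / N = 186 × 103 / 551 = 34.77.

34.77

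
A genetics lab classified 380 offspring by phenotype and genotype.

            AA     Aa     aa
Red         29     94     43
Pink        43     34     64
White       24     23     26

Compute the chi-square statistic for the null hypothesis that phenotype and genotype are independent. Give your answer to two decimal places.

Row totals: 166, 141, 73. Column totals: 96, 151, 133. Grand total N = 380.
Expected counts (row total × column total / N):
  Red, AA: 166×96/380 = 41.9368
  Red, Aa: 166×151/380 = 65.9632
  Red, aa: 166×133/380 = 58.1000
  Pink, AA: 141×96/380 = 35.6211
  Pink, Aa: 141×151/380 = 56.0289
  Pink, aa: 141×133/380 = 49.3500
  White, AA: 73×96/380 = 18.4421
  White, Aa: 73×151/380 = 29.0079
  White, aa: 73×133/380 = 25.5500
Contributions (O − E)²/E:
  (29 − 41.9368)²/41.9368 = 3.9908
  (94 − 65.9632)²/65.9632 = 11.9167
  (43 − 58.1000)²/58.1000 = 3.9244
  (43 − 35.6211)²/35.6211 = 1.5285
  (34 − 56.0289)²/56.0289 = 8.6611
  (64 − 49.3500)²/49.3500 = 4.3490
  (24 − 18.4421)²/18.4421 = 1.6750
  (23 − 29.0079)²/29.0079 = 1.2443
  (26 − 25.5500)²/25.5500 = 0.0079
χ² = 3.9908 + 11.9167 + 3.9244 + 1.5285 + 8.6611 + 4.3490 + 1.6750 + 1.2443 + 0.0079 = 37.30

37.30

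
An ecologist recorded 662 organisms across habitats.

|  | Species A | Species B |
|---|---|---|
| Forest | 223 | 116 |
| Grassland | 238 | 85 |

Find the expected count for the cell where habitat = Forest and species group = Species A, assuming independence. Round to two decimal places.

236.07

Row total (Forest) = 339; column total (Species A) = 461; grand total N = 662.
Expected count = (row total × column total) / N = 339 × 461 / 662 = 236.07.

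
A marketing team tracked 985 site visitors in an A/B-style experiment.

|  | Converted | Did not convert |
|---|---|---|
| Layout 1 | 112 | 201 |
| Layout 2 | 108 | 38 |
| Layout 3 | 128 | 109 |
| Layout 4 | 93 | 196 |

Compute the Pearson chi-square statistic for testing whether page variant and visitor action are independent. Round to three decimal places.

87.285

Row totals: 313, 146, 237, 289. Column totals: 441, 544. Grand total N = 985.
Expected counts (row total × column total / N):
  Layout 1, Converted: 313×441/985 = 140.1350
  Layout 1, Did not convert: 313×544/985 = 172.8650
  Layout 2, Converted: 146×441/985 = 65.3665
  Layout 2, Did not convert: 146×544/985 = 80.6335
  Layout 3, Converted: 237×441/985 = 106.1086
  Layout 3, Did not convert: 237×544/985 = 130.8914
  Layout 4, Converted: 289×441/985 = 129.3898
  Layout 4, Did not convert: 289×544/985 = 159.6102
Contributions (O − E)²/E:
  (112 − 140.1350)²/140.1350 = 5.6487
  (201 − 172.8650)²/172.8650 = 4.5792
  (108 − 65.3665)²/65.3665 = 27.8065
  (38 − 80.6335)²/80.6335 = 22.5417
  (128 − 106.1086)²/106.1086 = 4.5164
  (109 − 130.8914)²/130.8914 = 3.6613
  (93 − 129.3898)²/129.3898 = 10.2343
  (196 − 159.6102)²/159.6102 = 8.2966
χ² = 5.6487 + 4.5792 + 27.8065 + 22.5417 + 4.5164 + 3.6613 + 10.2343 + 8.2966 = 87.285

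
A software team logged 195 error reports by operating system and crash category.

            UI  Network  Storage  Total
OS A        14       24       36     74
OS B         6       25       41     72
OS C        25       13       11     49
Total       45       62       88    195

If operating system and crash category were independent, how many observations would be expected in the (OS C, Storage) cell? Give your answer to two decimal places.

Row total (OS C) = 49; column total (Storage) = 88; grand total N = 195.
Expected count = (row total × column total) / N = 49 × 88 / 195 = 22.11.

22.11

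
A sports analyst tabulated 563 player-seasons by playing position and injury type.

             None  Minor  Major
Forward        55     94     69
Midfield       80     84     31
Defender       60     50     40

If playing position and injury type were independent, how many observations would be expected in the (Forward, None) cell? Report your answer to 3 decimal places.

Row total (Forward) = 218; column total (None) = 195; grand total N = 563.
Expected count = (row total × column total) / N = 218 × 195 / 563 = 75.506.

75.506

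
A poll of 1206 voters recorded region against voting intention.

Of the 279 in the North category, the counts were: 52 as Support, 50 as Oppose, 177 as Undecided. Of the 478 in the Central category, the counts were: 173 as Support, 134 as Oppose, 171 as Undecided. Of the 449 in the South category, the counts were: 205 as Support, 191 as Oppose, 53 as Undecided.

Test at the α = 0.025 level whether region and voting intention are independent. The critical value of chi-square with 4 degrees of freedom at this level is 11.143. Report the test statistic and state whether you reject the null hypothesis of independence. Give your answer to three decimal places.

210.725; reject H₀

Row totals: 279, 478, 449. Column totals: 430, 375, 401. Grand total N = 1206.
Expected counts (row total × column total / N):
  North, Support: 279×430/1206 = 99.4776
  North, Oppose: 279×375/1206 = 86.7537
  North, Undecided: 279×401/1206 = 92.7687
  Central, Support: 478×430/1206 = 170.4312
  Central, Oppose: 478×375/1206 = 148.6318
  Central, Undecided: 478×401/1206 = 158.9370
  South, Support: 449×430/1206 = 160.0912
  South, Oppose: 449×375/1206 = 139.6144
  South, Undecided: 449×401/1206 = 149.2944
Contributions (O − E)²/E:
  (52 − 99.4776)²/99.4776 = 22.6596
  (50 − 86.7537)²/86.7537 = 15.5709
  (177 − 92.7687)²/92.7687 = 76.4796
  (173 − 170.4312)²/170.4312 = 0.0387
  (134 − 148.6318)²/148.6318 = 1.4404
  (171 − 158.9370)²/158.9370 = 0.9156
  (205 − 160.0912)²/160.0912 = 12.5978
  (191 − 139.6144)²/139.6144 = 18.9127
  (53 − 149.2944)²/149.2944 = 62.1096
χ² = 22.6596 + 15.5709 + 76.4796 + 0.0387 + 1.4404 + 0.9156 + 12.5978 + 18.9127 + 62.1096 = 210.725
df = (3−1)(3−1) = 4. Since 210.725 > 11.143, reject the null hypothesis of independence at α = 0.025.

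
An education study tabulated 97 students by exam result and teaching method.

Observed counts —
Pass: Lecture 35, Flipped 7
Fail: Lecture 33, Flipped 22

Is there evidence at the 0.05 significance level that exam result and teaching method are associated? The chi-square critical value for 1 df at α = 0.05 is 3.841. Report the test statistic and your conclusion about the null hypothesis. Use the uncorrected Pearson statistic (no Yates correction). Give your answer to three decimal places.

Row totals: 42, 55. Column totals: 68, 29. Grand total N = 97.
Expected counts (row total × column total / N):
  Pass, Lecture: 42×68/97 = 29.4433
  Pass, Flipped: 42×29/97 = 12.5567
  Fail, Lecture: 55×68/97 = 38.5567
  Fail, Flipped: 55×29/97 = 16.4433
Contributions (O − E)²/E:
  (35 − 29.4433)²/29.4433 = 1.0487
  (7 − 12.5567)²/12.5567 = 2.4590
  (33 − 38.5567)²/38.5567 = 0.8008
  (22 − 16.4433)²/16.4433 = 1.8778
χ² = 1.0487 + 2.4590 + 0.8008 + 1.8778 = 6.186
df = (2−1)(2−1) = 1. Since 6.186 > 3.841, reject the null hypothesis of independence at α = 0.05.

6.186; reject H₀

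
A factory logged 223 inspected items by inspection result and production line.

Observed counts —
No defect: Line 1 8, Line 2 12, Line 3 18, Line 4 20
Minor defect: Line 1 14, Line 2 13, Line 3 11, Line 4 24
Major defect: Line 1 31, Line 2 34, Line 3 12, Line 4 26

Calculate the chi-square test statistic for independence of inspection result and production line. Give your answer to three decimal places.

17.385

Row totals: 58, 62, 103. Column totals: 53, 59, 41, 70. Grand total N = 223.
Expected counts (row total × column total / N):
  No defect, Line 1: 58×53/223 = 13.7848
  No defect, Line 2: 58×59/223 = 15.3453
  No defect, Line 3: 58×41/223 = 10.6637
  No defect, Line 4: 58×70/223 = 18.2063
  Minor defect, Line 1: 62×53/223 = 14.7354
  Minor defect, Line 2: 62×59/223 = 16.4036
  Minor defect, Line 3: 62×41/223 = 11.3991
  Minor defect, Line 4: 62×70/223 = 19.4619
  Major defect, Line 1: 103×53/223 = 24.4798
  Major defect, Line 2: 103×59/223 = 27.2511
  Major defect, Line 3: 103×41/223 = 18.9372
  Major defect, Line 4: 103×70/223 = 32.3318
Contributions (O − E)²/E:
  (8 − 13.7848)²/13.7848 = 2.4276
  (12 − 15.3453)²/15.3453 = 0.7293
  (18 − 10.6637)²/10.6637 = 5.0472
  (20 − 18.2063)²/18.2063 = 0.1767
  (14 − 14.7354)²/14.7354 = 0.0367
  (13 − 16.4036)²/16.4036 = 0.7062
  (11 − 11.3991)²/11.3991 = 0.0140
  (24 − 19.4619)²/19.4619 = 1.0582
  (31 − 24.4798)²/24.4798 = 1.7367
  (34 − 27.2511)²/27.2511 = 1.6714
  (12 − 18.9372)²/18.9372 = 2.5413
  (26 − 32.3318)²/32.3318 = 1.2400
χ² = 2.4276 + 0.7293 + 5.0472 + 0.1767 + 0.0367 + 0.7062 + 0.0140 + 1.0582 + 1.7367 + 1.6714 + 2.5413 + 1.2400 = 17.385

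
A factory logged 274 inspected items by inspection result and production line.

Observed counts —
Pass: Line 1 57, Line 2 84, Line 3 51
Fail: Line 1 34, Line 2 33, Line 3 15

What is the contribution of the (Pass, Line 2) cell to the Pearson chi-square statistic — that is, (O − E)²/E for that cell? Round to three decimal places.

0.050

Row total (Pass) = 192; column total (Line 2) = 117; N = 274.
Expected count E = 192 × 117 / 274 = 81.9854.
Contribution = (O − E)²/E = (84 − 81.9854)² / 81.9854 = 0.050.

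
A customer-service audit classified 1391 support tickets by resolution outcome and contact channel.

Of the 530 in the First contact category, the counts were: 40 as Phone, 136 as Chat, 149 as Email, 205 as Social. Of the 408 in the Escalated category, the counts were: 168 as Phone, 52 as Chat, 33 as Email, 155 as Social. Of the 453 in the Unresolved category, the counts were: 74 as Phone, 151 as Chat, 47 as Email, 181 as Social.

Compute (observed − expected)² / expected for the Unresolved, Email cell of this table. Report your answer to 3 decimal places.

10.198

Row total (Unresolved) = 453; column total (Email) = 229; N = 1391.
Expected count E = 453 × 229 / 1391 = 74.5773.
Contribution = (O − E)²/E = (47 − 74.5773)² / 74.5773 = 10.198.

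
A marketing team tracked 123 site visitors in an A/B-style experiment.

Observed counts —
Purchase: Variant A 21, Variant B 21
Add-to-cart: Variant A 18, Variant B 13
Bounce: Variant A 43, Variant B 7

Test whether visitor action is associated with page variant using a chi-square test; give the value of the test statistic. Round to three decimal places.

Row totals: 42, 31, 50. Column totals: 82, 41. Grand total N = 123.
Expected counts (row total × column total / N):
  Purchase, Variant A: 42×82/123 = 28.0000
  Purchase, Variant B: 42×41/123 = 14.0000
  Add-to-cart, Variant A: 31×82/123 = 20.6667
  Add-to-cart, Variant B: 31×41/123 = 10.3333
  Bounce, Variant A: 50×82/123 = 33.3333
  Bounce, Variant B: 50×41/123 = 16.6667
Contributions (O − E)²/E:
  (21 − 28.0000)²/28.0000 = 1.7500
  (21 − 14.0000)²/14.0000 = 3.5000
  (18 − 20.6667)²/20.6667 = 0.3441
  (13 − 10.3333)²/10.3333 = 0.6882
  (43 − 33.3333)²/33.3333 = 2.8034
  (7 − 16.6667)²/16.6667 = 5.6067
χ² = 1.7500 + 3.5000 + 0.3441 + 0.6882 + 2.8034 + 5.6067 = 14.692

14.692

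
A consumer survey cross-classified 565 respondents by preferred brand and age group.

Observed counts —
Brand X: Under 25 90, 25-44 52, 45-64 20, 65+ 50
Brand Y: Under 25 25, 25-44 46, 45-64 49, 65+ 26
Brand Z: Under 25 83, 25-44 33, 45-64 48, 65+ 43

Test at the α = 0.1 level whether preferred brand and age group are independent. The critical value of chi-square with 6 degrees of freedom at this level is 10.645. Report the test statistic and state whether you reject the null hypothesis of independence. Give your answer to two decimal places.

54.08; reject H₀

Row totals: 212, 146, 207. Column totals: 198, 131, 117, 119. Grand total N = 565.
Expected counts (row total × column total / N):
  Brand X, Under 25: 212×198/565 = 74.294
  Brand X, 25-44: 212×131/565 = 49.154
  Brand X, 45-64: 212×117/565 = 43.901
  Brand X, 65+: 212×119/565 = 44.651
  Brand Y, Under 25: 146×198/565 = 51.165
  Brand Y, 25-44: 146×131/565 = 33.851
  Brand Y, 45-64: 146×117/565 = 30.234
  Brand Y, 65+: 146×119/565 = 30.750
  Brand Z, Under 25: 207×198/565 = 72.542
  Brand Z, 25-44: 207×131/565 = 47.995
  Brand Z, 45-64: 207×117/565 = 42.865
  Brand Z, 65+: 207×119/565 = 43.598
Contributions (O − E)²/E:
  (90 − 74.294)²/74.294 = 3.3203
  (52 − 49.154)²/49.154 = 0.1648
  (20 − 43.901)²/43.901 = 13.0124
  (50 − 44.651)²/44.651 = 0.6408
  (25 − 51.165)²/51.165 = 13.3804
  (46 − 33.851)²/33.851 = 4.3602
  (49 − 30.234)²/30.234 = 11.6479
  (26 − 30.750)²/30.750 = 0.7337
  (83 − 72.542)²/72.542 = 1.5077
  (33 − 47.995)²/47.995 = 4.6849
  (48 − 42.865)²/42.865 = 0.6151
  (43 − 43.598)²/43.598 = 0.0082
χ² = 3.3203 + 0.1648 + 13.0124 + 0.6408 + 13.3804 + 4.3602 + 11.6479 + 0.7337 + 1.5077 + 4.6849 + 0.6151 + 0.0082 = 54.08
df = (3−1)(4−1) = 6. Since 54.08 > 10.645, reject the null hypothesis of independence at α = 0.1.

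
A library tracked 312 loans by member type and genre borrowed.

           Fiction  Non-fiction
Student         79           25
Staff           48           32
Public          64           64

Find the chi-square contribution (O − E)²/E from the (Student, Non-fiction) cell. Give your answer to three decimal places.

Row total (Student) = 104; column total (Non-fiction) = 121; N = 312.
Expected count E = 104 × 121 / 312 = 40.3333.
Contribution = (O − E)²/E = (25 − 40.3333)² / 40.3333 = 5.829.

5.829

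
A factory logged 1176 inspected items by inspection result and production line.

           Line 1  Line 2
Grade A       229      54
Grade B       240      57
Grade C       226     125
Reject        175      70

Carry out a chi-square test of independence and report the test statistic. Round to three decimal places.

Row totals: 283, 297, 351, 245. Column totals: 870, 306. Grand total N = 1176.
Expected counts (row total × column total / N):
  Grade A, Line 1: 283×870/1176 = 209.3622
  Grade A, Line 2: 283×306/1176 = 73.6378
  Grade B, Line 1: 297×870/1176 = 219.7194
  Grade B, Line 2: 297×306/1176 = 77.2806
  Grade C, Line 1: 351×870/1176 = 259.6684
  Grade C, Line 2: 351×306/1176 = 91.3316
  Reject, Line 1: 245×870/1176 = 181.2500
  Reject, Line 2: 245×306/1176 = 63.7500
Contributions (O − E)²/E:
  (229 − 209.3622)²/209.3622 = 1.8420
  (54 − 73.6378)²/73.6378 = 5.2370
  (240 − 219.7194)²/219.7194 = 1.8719
  (57 − 77.2806)²/77.2806 = 5.3222
  (226 − 259.6684)²/259.6684 = 4.3654
  (125 − 91.3316)²/91.3316 = 12.4115
  (175 − 181.2500)²/181.2500 = 0.2155
  (70 − 63.7500)²/63.7500 = 0.6127
χ² = 1.8420 + 5.2370 + 1.8719 + 5.3222 + 4.3654 + 12.4115 + 0.2155 + 0.6127 = 31.878

31.878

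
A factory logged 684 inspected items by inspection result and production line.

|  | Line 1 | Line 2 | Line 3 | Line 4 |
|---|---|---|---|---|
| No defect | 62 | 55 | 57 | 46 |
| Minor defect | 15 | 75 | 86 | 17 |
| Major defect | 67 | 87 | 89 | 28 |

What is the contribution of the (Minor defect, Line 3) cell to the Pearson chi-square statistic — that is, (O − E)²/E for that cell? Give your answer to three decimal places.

Row total (Minor defect) = 193; column total (Line 3) = 232; N = 684.
Expected count E = 193 × 232 / 684 = 65.4620.
Contribution = (O − E)²/E = (86 − 65.4620)² / 65.4620 = 6.444.

6.444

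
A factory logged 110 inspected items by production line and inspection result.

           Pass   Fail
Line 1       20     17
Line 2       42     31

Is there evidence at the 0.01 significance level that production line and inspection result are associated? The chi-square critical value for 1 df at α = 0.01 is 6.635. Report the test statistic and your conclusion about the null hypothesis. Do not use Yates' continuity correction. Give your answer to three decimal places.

0.121; fail to reject H₀

Row totals: 37, 73. Column totals: 62, 48. Grand total N = 110.
Expected counts (row total × column total / N):
  Line 1, Pass: 37×62/110 = 20.8545
  Line 1, Fail: 37×48/110 = 16.1455
  Line 2, Pass: 73×62/110 = 41.1455
  Line 2, Fail: 73×48/110 = 31.8545
Contributions (O − E)²/E:
  (20 − 20.8545)²/20.8545 = 0.0350
  (17 − 16.1455)²/16.1455 = 0.0452
  (42 − 41.1455)²/41.1455 = 0.0177
  (31 − 31.8545)²/31.8545 = 0.0229
χ² = 0.0350 + 0.0452 + 0.0177 + 0.0229 = 0.121
df = (2−1)(2−1) = 1. Since 0.121 < 6.635, fail to reject the null hypothesis of independence at α = 0.01.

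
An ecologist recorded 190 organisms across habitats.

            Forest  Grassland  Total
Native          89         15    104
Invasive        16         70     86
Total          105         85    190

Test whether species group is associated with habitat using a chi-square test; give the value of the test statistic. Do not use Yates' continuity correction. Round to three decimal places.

85.402

Grand total N = 190.
Expected counts (row total × column total / N):
  Native, Forest: 104×105/190 = 57.4737
  Native, Grassland: 104×85/190 = 46.5263
  Invasive, Forest: 86×105/190 = 47.5263
  Invasive, Grassland: 86×85/190 = 38.4737
Contributions (O − E)²/E:
  (89 − 57.4737)²/57.4737 = 17.2933
  (15 − 46.5263)²/46.5263 = 21.3623
  (16 − 47.5263)²/47.5263 = 20.9128
  (70 − 38.4737)²/38.4737 = 25.8334
χ² = 17.2933 + 21.3623 + 20.9128 + 25.8334 = 85.402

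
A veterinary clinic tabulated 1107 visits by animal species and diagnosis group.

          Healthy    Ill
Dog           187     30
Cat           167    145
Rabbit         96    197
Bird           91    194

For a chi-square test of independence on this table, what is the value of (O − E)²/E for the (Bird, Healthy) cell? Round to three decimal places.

16.737

Row total (Bird) = 285; column total (Healthy) = 541; N = 1107.
Expected count E = 285 × 541 / 1107 = 139.2818.
Contribution = (O − E)²/E = (91 − 139.2818)² / 139.2818 = 16.737.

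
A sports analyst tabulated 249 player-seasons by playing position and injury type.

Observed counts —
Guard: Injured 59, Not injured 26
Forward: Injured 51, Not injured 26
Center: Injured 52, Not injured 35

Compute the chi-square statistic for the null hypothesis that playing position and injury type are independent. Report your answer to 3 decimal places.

Row totals: 85, 77, 87. Column totals: 162, 87. Grand total N = 249.
Expected counts (row total × column total / N):
  Guard, Injured: 85×162/249 = 55.3012
  Guard, Not injured: 85×87/249 = 29.6988
  Forward, Injured: 77×162/249 = 50.0964
  Forward, Not injured: 77×87/249 = 26.9036
  Center, Injured: 87×162/249 = 56.6024
  Center, Not injured: 87×87/249 = 30.3976
Contributions (O − E)²/E:
  (59 − 55.3012)²/55.3012 = 0.2474
  (26 − 29.6988)²/29.6988 = 0.4607
  (51 − 50.0964)²/50.0964 = 0.0163
  (26 − 26.9036)²/26.9036 = 0.0303
  (52 − 56.6024)²/56.6024 = 0.3742
  (35 − 30.3976)²/30.3976 = 0.6968
χ² = 0.2474 + 0.4607 + 0.0163 + 0.0303 + 0.3742 + 0.6968 = 1.826

1.826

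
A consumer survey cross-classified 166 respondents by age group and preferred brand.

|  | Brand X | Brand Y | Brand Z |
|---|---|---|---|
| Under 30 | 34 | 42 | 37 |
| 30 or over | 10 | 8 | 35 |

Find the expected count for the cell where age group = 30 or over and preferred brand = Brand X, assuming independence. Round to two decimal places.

Row total (30 or over) = 53; column total (Brand X) = 44; grand total N = 166.
Expected count = (row total × column total) / N = 53 × 44 / 166 = 14.05.

14.05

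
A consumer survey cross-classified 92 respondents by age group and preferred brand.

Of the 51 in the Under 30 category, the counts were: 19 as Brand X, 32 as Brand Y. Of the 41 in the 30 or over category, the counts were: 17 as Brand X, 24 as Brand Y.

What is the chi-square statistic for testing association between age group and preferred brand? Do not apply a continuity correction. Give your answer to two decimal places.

Row totals: 51, 41. Column totals: 36, 56. Grand total N = 92.
Expected counts (row total × column total / N):
  Under 30, Brand X: 51×36/92 = 19.957
  Under 30, Brand Y: 51×56/92 = 31.043
  30 or over, Brand X: 41×36/92 = 16.043
  30 or over, Brand Y: 41×56/92 = 24.957
Contributions (O − E)²/E:
  (19 − 19.957)²/19.957 = 0.0459
  (32 − 31.043)²/31.043 = 0.0295
  (17 − 16.043)²/16.043 = 0.0571
  (24 − 24.957)²/24.957 = 0.0367
χ² = 0.0459 + 0.0295 + 0.0571 + 0.0367 = 0.17

0.17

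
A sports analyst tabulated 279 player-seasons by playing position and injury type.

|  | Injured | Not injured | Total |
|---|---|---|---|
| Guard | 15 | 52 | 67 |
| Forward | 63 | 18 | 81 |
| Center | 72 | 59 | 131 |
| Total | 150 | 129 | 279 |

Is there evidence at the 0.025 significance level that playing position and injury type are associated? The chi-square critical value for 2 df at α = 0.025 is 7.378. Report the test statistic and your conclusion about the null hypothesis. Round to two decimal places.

Grand total N = 279.
Expected counts (row total × column total / N):
  Guard, Injured: 67×150/279 = 36.0215
  Guard, Not injured: 67×129/279 = 30.9785
  Forward, Injured: 81×150/279 = 43.5484
  Forward, Not injured: 81×129/279 = 37.4516
  Center, Injured: 131×150/279 = 70.4301
  Center, Not injured: 131×129/279 = 60.5699
Contributions (O − E)²/E:
  (15 − 36.0215)²/36.0215 = 12.2678
  (52 − 30.9785)²/30.9785 = 14.2648
  (63 − 43.5484)²/43.5484 = 8.6884
  (18 − 37.4516)²/37.4516 = 10.1028
  (72 − 70.4301)²/70.4301 = 0.0350
  (59 − 60.5699)²/60.5699 = 0.0407
χ² = 12.2678 + 14.2648 + 8.6884 + 10.1028 + 0.0350 + 0.0407 = 45.40
df = (3−1)(2−1) = 2. Since 45.40 > 7.378, reject the null hypothesis of independence at α = 0.025.

45.40; reject H₀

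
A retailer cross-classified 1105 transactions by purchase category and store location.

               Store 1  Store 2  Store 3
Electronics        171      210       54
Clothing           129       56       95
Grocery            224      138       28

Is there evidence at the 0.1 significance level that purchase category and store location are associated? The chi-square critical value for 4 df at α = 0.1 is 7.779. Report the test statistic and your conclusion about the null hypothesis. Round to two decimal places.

130.49; reject H₀

Row totals: 435, 280, 390. Column totals: 524, 404, 177. Grand total N = 1105.
Expected counts (row total × column total / N):
  Electronics, Store 1: 435×524/1105 = 206.281
  Electronics, Store 2: 435×404/1105 = 159.041
  Electronics, Store 3: 435×177/1105 = 69.679
  Clothing, Store 1: 280×524/1105 = 132.778
  Clothing, Store 2: 280×404/1105 = 102.371
  Clothing, Store 3: 280×177/1105 = 44.851
  Grocery, Store 1: 390×524/1105 = 184.941
  Grocery, Store 2: 390×404/1105 = 142.588
  Grocery, Store 3: 390×177/1105 = 62.471
Contributions (O − E)²/E:
  (171 − 206.281)²/206.281 = 6.0342
  (210 − 159.041)²/159.041 = 16.3280
  (54 − 69.679)²/69.679 = 3.5281
  (129 − 132.778)²/132.778 = 0.1075
  (56 − 102.371)²/102.371 = 21.0047
  (95 − 44.851)²/44.851 = 56.0728
  (224 − 184.941)²/184.941 = 8.2491
  (138 − 142.588)²/142.588 = 0.1476
  (28 − 62.471)²/62.471 = 19.0208
χ² = 6.0342 + 16.3280 + 3.5281 + 0.1075 + 21.0047 + 56.0728 + 8.2491 + 0.1476 + 19.0208 = 130.49
df = (3−1)(3−1) = 4. Since 130.49 > 7.779, reject the null hypothesis of independence at α = 0.1.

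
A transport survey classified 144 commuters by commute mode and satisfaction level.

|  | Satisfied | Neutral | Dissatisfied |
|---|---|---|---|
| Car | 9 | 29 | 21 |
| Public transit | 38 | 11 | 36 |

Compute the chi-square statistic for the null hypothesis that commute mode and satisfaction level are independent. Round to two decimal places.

26.10

Row totals: 59, 85. Column totals: 47, 40, 57. Grand total N = 144.
Expected counts (row total × column total / N):
  Car, Satisfied: 59×47/144 = 19.257
  Car, Neutral: 59×40/144 = 16.389
  Car, Dissatisfied: 59×57/144 = 23.354
  Public transit, Satisfied: 85×47/144 = 27.743
  Public transit, Neutral: 85×40/144 = 23.611
  Public transit, Dissatisfied: 85×57/144 = 33.646
Contributions (O − E)²/E:
  (9 − 19.257)²/19.257 = 5.4633
  (29 − 16.389)²/16.389 = 9.7039
  (21 − 23.354)²/23.354 = 0.2373
  (38 − 27.743)²/27.743 = 3.7922
  (11 − 23.611)²/23.611 = 6.7357
  (36 − 33.646)²/33.646 = 0.1647
χ² = 5.4633 + 9.7039 + 0.2373 + 3.7922 + 6.7357 + 0.1647 = 26.10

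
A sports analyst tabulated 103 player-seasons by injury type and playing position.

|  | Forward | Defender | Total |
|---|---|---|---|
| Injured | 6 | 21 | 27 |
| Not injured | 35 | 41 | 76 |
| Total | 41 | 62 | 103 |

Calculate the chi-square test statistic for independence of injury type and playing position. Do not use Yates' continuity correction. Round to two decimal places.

Grand total N = 103.
Expected counts (row total × column total / N):
  Injured, Forward: 27×41/103 = 10.748
  Injured, Defender: 27×62/103 = 16.252
  Not injured, Forward: 76×41/103 = 30.252
  Not injured, Defender: 76×62/103 = 45.748
Contributions (O − E)²/E:
  (6 − 10.748)²/10.748 = 2.0975
  (21 − 16.252)²/16.252 = 1.3871
  (35 − 30.252)²/30.252 = 0.7452
  (41 − 45.748)²/45.748 = 0.4928
χ² = 2.0975 + 1.3871 + 0.7452 + 0.4928 = 4.72

4.72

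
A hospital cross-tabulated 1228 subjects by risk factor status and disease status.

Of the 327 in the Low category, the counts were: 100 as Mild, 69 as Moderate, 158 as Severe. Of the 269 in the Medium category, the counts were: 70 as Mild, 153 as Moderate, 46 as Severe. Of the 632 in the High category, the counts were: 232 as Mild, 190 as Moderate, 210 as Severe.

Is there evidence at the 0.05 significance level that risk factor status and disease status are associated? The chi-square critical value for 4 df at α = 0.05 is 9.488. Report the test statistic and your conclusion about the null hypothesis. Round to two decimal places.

110.99; reject H₀

Row totals: 327, 269, 632. Column totals: 402, 412, 414. Grand total N = 1228.
Expected counts (row total × column total / N):
  Low, Mild: 327×402/1228 = 107.047
  Low, Moderate: 327×412/1228 = 109.710
  Low, Severe: 327×414/1228 = 110.243
  Medium, Mild: 269×402/1228 = 88.060
  Medium, Moderate: 269×412/1228 = 90.251
  Medium, Severe: 269×414/1228 = 90.689
  High, Mild: 632×402/1228 = 206.893
  High, Moderate: 632×412/1228 = 212.039
  High, Severe: 632×414/1228 = 213.068
Contributions (O − E)²/E:
  (100 − 107.047)²/107.047 = 0.4639
  (69 − 109.710)²/109.710 = 15.1062
  (158 − 110.243)²/110.243 = 20.6882
  (70 − 88.060)²/88.060 = 3.7039
  (153 − 90.251)²/90.251 = 43.6276
  (46 − 90.689)²/90.689 = 22.0215
  (232 − 206.893)²/206.893 = 3.0468
  (190 − 212.039)²/212.039 = 2.2907
  (210 − 213.068)²/213.068 = 0.0442
χ² = 0.4639 + 15.1062 + 20.6882 + 3.7039 + 43.6276 + 22.0215 + 3.0468 + 2.2907 + 0.0442 = 110.99
df = (3−1)(3−1) = 4. Since 110.99 > 9.488, reject the null hypothesis of independence at α = 0.05.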